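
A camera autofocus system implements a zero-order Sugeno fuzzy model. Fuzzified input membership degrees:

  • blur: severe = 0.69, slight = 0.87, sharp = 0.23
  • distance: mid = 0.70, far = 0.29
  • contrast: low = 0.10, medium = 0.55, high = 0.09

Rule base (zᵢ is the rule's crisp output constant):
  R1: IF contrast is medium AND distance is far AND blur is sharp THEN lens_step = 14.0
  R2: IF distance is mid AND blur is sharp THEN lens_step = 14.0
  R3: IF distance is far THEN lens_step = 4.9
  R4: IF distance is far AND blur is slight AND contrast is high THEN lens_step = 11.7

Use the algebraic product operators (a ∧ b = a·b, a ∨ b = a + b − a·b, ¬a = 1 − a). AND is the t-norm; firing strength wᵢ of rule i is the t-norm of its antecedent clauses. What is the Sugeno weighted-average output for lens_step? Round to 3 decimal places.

R1 (z=14.0): medium=0.55, far=0.29, sharp=0.23; AND[a·b] → w = 0.0367
R2 (z=14.0): mid=0.70, sharp=0.23; AND[a·b] → w = 0.1610
R3 (z=4.9): far=0.29 → w = 0.2900
R4 (z=11.7): far=0.29, slight=0.87, high=0.09; AND[a·b] → w = 0.0227
Weighted average = (0.0367·14.0 + 0.1610·14.0 + 0.2900·4.9 + 0.0227·11.7) / (0.0367 + 0.1610 + 0.2900 + 0.0227)
  = 4.4543 / 0.5104 = 8.727

8.727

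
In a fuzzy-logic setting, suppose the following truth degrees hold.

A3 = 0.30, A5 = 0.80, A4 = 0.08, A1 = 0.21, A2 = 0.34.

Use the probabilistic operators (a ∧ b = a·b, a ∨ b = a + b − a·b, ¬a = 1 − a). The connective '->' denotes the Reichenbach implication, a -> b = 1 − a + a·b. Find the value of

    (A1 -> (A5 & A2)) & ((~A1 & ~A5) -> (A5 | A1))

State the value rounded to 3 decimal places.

A5 & A2 = a·b on (0.8000, 0.3400) = 0.2720
A1 -> (A5 & A2)  [Reichenbach: 1 − a + a·b] with a=0.2100, b=0.2720 → 0.8471
~A1 = 1 − 0.2100 = 0.7900
~A5 = 1 − 0.8000 = 0.2000
~A1 & ~A5 = a·b on (0.7900, 0.2000) = 0.1580
A5 | A1 = a + b − a·b on (0.8000, 0.2100) = 0.8420
(~A1 & ~A5) -> (A5 | A1)  [Reichenbach: 1 − a + a·b] with a=0.1580, b=0.8420 → 0.9750
(A1 -> (A5 & A2)) & ((~A1 & ~A5) -> (A5 | A1)) = a·b on (0.8471, 0.9750) = 0.8260

0.826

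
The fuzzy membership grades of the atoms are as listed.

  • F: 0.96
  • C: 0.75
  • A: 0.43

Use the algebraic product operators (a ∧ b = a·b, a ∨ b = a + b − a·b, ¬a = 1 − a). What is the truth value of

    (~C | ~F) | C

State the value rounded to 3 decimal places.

0.820

~C = 1 − 0.7500 = 0.2500
~F = 1 − 0.9600 = 0.0400
~C | ~F = a + b − a·b on (0.2500, 0.0400) = 0.2800
(~C | ~F) | C = a + b − a·b on (0.2800, 0.7500) = 0.8200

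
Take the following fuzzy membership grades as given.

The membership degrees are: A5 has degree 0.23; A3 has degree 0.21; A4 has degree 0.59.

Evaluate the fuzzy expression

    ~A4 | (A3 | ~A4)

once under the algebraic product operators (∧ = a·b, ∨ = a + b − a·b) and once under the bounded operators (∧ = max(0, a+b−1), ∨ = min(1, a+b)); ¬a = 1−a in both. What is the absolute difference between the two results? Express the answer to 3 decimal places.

Under algebraic product:
  ~A4 = 1 − 0.5900 = 0.4100
  ~A4 = 1 − 0.5900 = 0.4100
  A3 | ~A4 = a + b − a·b on (0.2100, 0.4100) = 0.5339
  ~A4 | (A3 | ~A4) = a + b − a·b on (0.4100, 0.5339) = 0.7250
  → value = 0.7250
Under bounded:
  ~A4 = 1 − 0.59 = 0.41
  ~A4 = 1 − 0.59 = 0.41
  A3 | ~A4 = min(1, a+b) on (0.21, 0.41) = 0.62
  ~A4 | (A3 | ~A4) = min(1, a+b) on (0.41, 0.62) = 1.00
  → value = 1.0000
|0.7250 − 1.0000| = 0.275

0.275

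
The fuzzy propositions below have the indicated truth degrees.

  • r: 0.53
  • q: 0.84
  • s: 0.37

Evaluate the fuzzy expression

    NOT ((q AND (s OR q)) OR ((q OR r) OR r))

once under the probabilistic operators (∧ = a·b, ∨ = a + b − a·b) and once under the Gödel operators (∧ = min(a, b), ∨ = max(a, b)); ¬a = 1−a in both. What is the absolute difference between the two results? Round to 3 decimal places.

0.151

Under probabilistic:
  s OR q = a + b − a·b on (0.3700, 0.8400) = 0.8992
  q AND (s OR q) = a·b on (0.8400, 0.8992) = 0.7553
  q OR r = a + b − a·b on (0.8400, 0.5300) = 0.9248
  (q OR r) OR r = a + b − a·b on (0.9248, 0.5300) = 0.9647
  (q AND (s OR q)) OR ((q OR r) OR r) = a + b − a·b on (0.7553, 0.9647) = 0.9914
  NOT ((q AND (s OR q)) OR ((q OR r) OR r)) = 1 − 0.9914 = 0.0086
  → value = 0.0086
Under Gödel:
  s OR q = max(a, b) on (0.37, 0.84) = 0.84
  q AND (s OR q) = min(a, b) on (0.84, 0.84) = 0.84
  q OR r = max(a, b) on (0.84, 0.53) = 0.84
  (q OR r) OR r = max(a, b) on (0.84, 0.53) = 0.84
  (q AND (s OR q)) OR ((q OR r) OR r) = max(a, b) on (0.84, 0.84) = 0.84
  NOT ((q AND (s OR q)) OR ((q OR r) OR r)) = 1 − 0.84 = 0.16
  → value = 0.1600
|0.0086 − 0.1600| = 0.151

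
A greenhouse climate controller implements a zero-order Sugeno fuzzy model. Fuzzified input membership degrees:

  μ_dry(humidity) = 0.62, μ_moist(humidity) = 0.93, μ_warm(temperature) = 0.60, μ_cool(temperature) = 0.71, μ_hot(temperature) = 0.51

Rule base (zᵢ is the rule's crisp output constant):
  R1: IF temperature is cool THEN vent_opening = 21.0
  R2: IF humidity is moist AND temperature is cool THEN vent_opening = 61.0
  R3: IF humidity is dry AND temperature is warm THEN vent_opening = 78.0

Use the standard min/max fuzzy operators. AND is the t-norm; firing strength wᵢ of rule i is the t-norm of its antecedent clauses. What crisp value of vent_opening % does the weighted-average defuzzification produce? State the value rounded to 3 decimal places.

R1 (z=21.0): cool=0.71 → w = 0.71
R2 (z=61.0): moist=0.93, cool=0.71; AND[min(a, b)] → w = 0.71
R3 (z=78.0): dry=0.62, warm=0.60; AND[min(a, b)] → w = 0.60
Weighted average = (0.71·21.0 + 0.71·61.0 + 0.60·78.0) / (0.71 + 0.71 + 0.60)
  = 105.0200 / 2.0200 = 51.990

51.990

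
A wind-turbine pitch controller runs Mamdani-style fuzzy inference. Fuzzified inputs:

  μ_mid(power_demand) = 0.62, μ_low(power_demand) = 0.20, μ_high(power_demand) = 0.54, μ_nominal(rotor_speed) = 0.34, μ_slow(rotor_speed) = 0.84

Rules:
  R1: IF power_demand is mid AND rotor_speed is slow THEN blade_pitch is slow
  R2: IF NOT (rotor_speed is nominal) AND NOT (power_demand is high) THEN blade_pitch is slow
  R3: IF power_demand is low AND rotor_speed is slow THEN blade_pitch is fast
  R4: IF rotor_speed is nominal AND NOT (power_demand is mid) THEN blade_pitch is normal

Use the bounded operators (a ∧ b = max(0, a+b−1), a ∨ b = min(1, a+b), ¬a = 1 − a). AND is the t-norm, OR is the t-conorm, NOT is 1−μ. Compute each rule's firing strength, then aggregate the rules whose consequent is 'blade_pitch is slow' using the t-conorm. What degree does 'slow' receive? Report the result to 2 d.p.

0.58

R1: mid=0.62, slow=0.84; AND[max(0, a+b−1)] → w = 0.46
R2: ¬nominal=1−0.34=0.66, ¬high=1−0.54=0.46; AND[max(0, a+b−1)] → w = 0.12
R3: low=0.20, slow=0.84; AND[max(0, a+b−1)] → w = 0.04
R4: nominal=0.34, ¬mid=1−0.62=0.38; AND[max(0, a+b−1)] → w = 0.00
Rules with consequent 'slow': {R1, R2} → strengths 0.46, 0.12
Aggregate via t-conorm [min(1, a+b)]: 0.58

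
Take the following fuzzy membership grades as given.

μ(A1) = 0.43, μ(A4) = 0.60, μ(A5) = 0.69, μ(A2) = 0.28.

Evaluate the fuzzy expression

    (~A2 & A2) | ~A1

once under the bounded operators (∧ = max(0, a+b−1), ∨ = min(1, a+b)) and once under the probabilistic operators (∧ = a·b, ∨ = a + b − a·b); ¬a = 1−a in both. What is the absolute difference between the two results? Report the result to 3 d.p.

0.087

Under bounded:
  ~A2 = 1 − 0.28 = 0.72
  ~A2 & A2 = max(0, a+b−1) on (0.72, 0.28) = 0.00
  ~A1 = 1 − 0.43 = 0.57
  (~A2 & A2) | ~A1 = min(1, a+b) on (0.00, 0.57) = 0.57
  → value = 0.5700
Under probabilistic:
  ~A2 = 1 − 0.2800 = 0.7200
  ~A2 & A2 = a·b on (0.7200, 0.2800) = 0.2016
  ~A1 = 1 − 0.4300 = 0.5700
  (~A2 & A2) | ~A1 = a + b − a·b on (0.2016, 0.5700) = 0.6567
  → value = 0.6567
|0.5700 − 0.6567| = 0.087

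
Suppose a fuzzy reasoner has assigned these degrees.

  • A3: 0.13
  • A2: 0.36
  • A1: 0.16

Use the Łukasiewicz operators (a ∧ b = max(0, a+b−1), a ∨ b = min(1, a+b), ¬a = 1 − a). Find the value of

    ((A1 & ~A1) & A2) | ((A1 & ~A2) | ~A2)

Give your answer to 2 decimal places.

0.64

~A1 = 1 − 0.16 = 0.84
A1 & ~A1 = max(0, a+b−1) on (0.16, 0.84) = 0.00
(A1 & ~A1) & A2 = max(0, a+b−1) on (0.00, 0.36) = 0.00
~A2 = 1 − 0.36 = 0.64
A1 & ~A2 = max(0, a+b−1) on (0.16, 0.64) = 0.00
~A2 = 1 − 0.36 = 0.64
(A1 & ~A2) | ~A2 = min(1, a+b) on (0.00, 0.64) = 0.64
((A1 & ~A1) & A2) | ((A1 & ~A2) | ~A2) = min(1, a+b) on (0.00, 0.64) = 0.64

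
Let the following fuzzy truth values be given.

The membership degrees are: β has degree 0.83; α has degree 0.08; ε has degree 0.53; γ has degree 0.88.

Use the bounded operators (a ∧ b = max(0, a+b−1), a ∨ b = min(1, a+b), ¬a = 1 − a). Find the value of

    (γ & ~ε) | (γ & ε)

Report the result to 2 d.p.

~ε = 1 − 0.53 = 0.47
γ & ~ε = max(0, a+b−1) on (0.88, 0.47) = 0.35
γ & ε = max(0, a+b−1) on (0.88, 0.53) = 0.41
(γ & ~ε) | (γ & ε) = min(1, a+b) on (0.35, 0.41) = 0.76

0.76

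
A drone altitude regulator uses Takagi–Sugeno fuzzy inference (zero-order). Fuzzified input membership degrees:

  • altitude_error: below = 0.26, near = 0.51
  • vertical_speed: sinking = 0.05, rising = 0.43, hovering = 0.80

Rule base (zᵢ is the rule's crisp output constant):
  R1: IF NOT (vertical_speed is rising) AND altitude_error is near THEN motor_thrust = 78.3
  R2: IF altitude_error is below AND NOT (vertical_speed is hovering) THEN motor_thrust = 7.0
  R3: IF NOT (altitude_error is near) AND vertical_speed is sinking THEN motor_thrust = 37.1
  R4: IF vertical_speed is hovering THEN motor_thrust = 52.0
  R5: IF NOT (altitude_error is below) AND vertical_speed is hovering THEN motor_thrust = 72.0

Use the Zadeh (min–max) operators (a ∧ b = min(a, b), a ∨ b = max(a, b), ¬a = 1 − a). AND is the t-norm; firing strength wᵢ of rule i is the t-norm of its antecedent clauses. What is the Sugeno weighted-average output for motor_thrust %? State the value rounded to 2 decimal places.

60.03

R1 (z=78.3): ¬rising=1−0.43=0.57, near=0.51; AND[min(a, b)] → w = 0.51
R2 (z=7.0): below=0.26, ¬hovering=1−0.80=0.20; AND[min(a, b)] → w = 0.20
R3 (z=37.1): ¬near=1−0.51=0.49, sinking=0.05; AND[min(a, b)] → w = 0.05
R4 (z=52.0): hovering=0.80 → w = 0.80
R5 (z=72.0): ¬below=1−0.26=0.74, hovering=0.80; AND[min(a, b)] → w = 0.74
Weighted average = (0.51·78.3 + 0.20·7.0 + 0.05·37.1 + 0.80·52.0 + 0.74·72.0) / (0.51 + 0.20 + 0.05 + 0.80 + 0.74)
  = 138.0680 / 2.3000 = 60.03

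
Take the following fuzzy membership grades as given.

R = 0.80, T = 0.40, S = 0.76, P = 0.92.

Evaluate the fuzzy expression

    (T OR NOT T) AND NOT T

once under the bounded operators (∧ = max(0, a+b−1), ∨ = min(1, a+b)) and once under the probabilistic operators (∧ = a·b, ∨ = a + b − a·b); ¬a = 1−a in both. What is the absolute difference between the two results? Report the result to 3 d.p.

0.144

Under bounded:
  NOT T = 1 − 0.40 = 0.60
  T OR NOT T = min(1, a+b) on (0.40, 0.60) = 1.00
  NOT T = 1 − 0.40 = 0.60
  (T OR NOT T) AND NOT T = max(0, a+b−1) on (1.00, 0.60) = 0.60
  → value = 0.6000
Under probabilistic:
  NOT T = 1 − 0.4000 = 0.6000
  T OR NOT T = a + b − a·b on (0.4000, 0.6000) = 0.7600
  NOT T = 1 − 0.4000 = 0.6000
  (T OR NOT T) AND NOT T = a·b on (0.7600, 0.6000) = 0.4560
  → value = 0.4560
|0.6000 − 0.4560| = 0.144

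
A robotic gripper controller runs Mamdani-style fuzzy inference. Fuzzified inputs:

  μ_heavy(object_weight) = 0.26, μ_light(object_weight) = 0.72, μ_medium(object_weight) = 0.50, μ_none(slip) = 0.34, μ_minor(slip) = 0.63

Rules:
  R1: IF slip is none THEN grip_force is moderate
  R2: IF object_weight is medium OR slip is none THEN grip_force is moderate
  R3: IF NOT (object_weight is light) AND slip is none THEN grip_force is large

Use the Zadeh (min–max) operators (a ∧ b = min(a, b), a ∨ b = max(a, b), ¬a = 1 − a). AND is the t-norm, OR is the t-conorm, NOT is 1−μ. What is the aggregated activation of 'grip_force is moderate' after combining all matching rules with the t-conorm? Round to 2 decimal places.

R1: none=0.34 → w = 0.34
R2: medium=0.50, none=0.34; OR[max(a, b)] → w = 0.50
R3: ¬light=1−0.72=0.28, none=0.34; AND[min(a, b)] → w = 0.28
Rules with consequent 'moderate': {R1, R2} → strengths 0.34, 0.50
Aggregate via t-conorm [max(a, b)]: 0.50

0.50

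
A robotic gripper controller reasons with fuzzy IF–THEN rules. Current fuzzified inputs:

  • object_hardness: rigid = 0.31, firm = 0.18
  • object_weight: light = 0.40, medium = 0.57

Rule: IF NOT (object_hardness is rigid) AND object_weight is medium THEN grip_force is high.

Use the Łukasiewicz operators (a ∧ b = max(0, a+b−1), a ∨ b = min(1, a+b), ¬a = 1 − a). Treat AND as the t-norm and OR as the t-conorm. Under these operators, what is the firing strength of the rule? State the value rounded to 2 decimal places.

0.26

firing strength: ¬rigid=1−0.31=0.69, medium=0.57; AND[max(0, a+b−1)] → w = 0.26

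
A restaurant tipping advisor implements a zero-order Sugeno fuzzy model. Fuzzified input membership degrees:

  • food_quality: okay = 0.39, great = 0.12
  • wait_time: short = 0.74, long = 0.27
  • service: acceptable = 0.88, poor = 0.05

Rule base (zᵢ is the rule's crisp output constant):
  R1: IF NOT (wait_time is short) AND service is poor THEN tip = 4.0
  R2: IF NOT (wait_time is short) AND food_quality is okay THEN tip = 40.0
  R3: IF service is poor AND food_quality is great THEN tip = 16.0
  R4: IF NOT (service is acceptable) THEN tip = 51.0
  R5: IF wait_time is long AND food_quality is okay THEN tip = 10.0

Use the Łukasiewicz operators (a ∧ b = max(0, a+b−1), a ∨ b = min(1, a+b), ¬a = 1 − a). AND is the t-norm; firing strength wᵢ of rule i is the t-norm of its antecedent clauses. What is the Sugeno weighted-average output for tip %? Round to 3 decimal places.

51.000

R1 (z=4.0): ¬short=1−0.74=0.26, poor=0.05; AND[max(0, a+b−1)] → w = 0.00
R2 (z=40.0): ¬short=1−0.74=0.26, okay=0.39; AND[max(0, a+b−1)] → w = 0.00
R3 (z=16.0): poor=0.05, great=0.12; AND[max(0, a+b−1)] → w = 0.00
R4 (z=51.0): ¬acceptable=1−0.88=0.12 → w = 0.12
R5 (z=10.0): long=0.27, okay=0.39; AND[max(0, a+b−1)] → w = 0.00
Weighted average = (0.00·4.0 + 0.00·40.0 + 0.00·16.0 + 0.12·51.0 + 0.00·10.0) / (0.00 + 0.00 + 0.00 + 0.12 + 0.00)
  = 6.1200 / 0.1200 = 51.000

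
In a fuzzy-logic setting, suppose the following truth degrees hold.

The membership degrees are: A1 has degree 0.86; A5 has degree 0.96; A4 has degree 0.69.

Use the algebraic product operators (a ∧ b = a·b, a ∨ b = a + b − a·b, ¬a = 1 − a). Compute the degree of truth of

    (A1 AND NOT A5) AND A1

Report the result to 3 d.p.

0.030

NOT A5 = 1 − 0.9600 = 0.0400
A1 AND NOT A5 = a·b on (0.8600, 0.0400) = 0.0344
(A1 AND NOT A5) AND A1 = a·b on (0.0344, 0.8600) = 0.0296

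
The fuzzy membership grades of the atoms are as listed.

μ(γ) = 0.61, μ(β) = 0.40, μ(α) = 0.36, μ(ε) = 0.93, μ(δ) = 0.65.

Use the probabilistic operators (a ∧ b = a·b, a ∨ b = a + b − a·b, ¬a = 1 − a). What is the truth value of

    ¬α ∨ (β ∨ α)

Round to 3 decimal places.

¬α = 1 − 0.3600 = 0.6400
β ∨ α = a + b − a·b on (0.4000, 0.3600) = 0.6160
¬α ∨ (β ∨ α) = a + b − a·b on (0.6400, 0.6160) = 0.8618

0.862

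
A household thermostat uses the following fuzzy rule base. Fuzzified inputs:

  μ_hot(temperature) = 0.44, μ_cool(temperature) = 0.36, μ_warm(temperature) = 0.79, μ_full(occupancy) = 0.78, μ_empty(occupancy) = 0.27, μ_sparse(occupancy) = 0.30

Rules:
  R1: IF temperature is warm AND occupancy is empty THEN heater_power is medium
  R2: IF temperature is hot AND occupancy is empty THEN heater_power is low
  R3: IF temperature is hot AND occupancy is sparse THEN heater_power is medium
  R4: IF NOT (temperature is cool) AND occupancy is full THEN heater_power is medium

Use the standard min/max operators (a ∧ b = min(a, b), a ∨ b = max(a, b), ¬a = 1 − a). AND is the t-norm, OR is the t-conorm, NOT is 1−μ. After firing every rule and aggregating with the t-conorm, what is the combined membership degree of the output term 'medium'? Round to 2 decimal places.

R1: warm=0.79, empty=0.27; AND[min(a, b)] → w = 0.27
R2: hot=0.44, empty=0.27; AND[min(a, b)] → w = 0.27
R3: hot=0.44, sparse=0.30; AND[min(a, b)] → w = 0.30
R4: ¬cool=1−0.36=0.64, full=0.78; AND[min(a, b)] → w = 0.64
Rules with consequent 'medium': {R1, R3, R4} → strengths 0.27, 0.30, 0.64
Aggregate via t-conorm [max(a, b)]: 0.64

0.64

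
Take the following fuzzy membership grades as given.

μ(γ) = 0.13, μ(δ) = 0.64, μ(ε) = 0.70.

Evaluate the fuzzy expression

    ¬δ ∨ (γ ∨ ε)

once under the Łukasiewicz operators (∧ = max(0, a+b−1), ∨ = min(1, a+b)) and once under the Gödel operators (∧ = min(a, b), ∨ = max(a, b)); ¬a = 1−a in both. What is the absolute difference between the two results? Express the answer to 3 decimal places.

0.300

Under Łukasiewicz:
  ¬δ = 1 − 0.64 = 0.36
  γ ∨ ε = min(1, a+b) on (0.13, 0.70) = 0.83
  ¬δ ∨ (γ ∨ ε) = min(1, a+b) on (0.36, 0.83) = 1.00
  → value = 1.0000
Under Gödel:
  ¬δ = 1 − 0.64 = 0.36
  γ ∨ ε = max(a, b) on (0.13, 0.70) = 0.70
  ¬δ ∨ (γ ∨ ε) = max(a, b) on (0.36, 0.70) = 0.70
  → value = 0.7000
|1.0000 − 0.7000| = 0.300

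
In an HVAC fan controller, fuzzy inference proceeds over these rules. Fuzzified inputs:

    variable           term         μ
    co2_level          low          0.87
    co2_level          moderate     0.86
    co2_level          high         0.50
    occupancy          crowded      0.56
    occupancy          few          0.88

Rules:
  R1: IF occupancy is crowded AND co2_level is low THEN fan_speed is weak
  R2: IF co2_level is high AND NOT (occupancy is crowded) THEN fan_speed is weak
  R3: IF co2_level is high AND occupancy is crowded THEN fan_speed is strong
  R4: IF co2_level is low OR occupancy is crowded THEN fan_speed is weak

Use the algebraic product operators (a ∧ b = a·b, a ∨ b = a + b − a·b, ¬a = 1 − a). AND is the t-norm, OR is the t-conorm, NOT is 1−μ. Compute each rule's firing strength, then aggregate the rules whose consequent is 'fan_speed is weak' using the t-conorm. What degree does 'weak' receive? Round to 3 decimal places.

0.977

R1: crowded=0.56, low=0.87; AND[a·b] → w = 0.4872
R2: high=0.50, ¬crowded=1−0.56=0.44; AND[a·b] → w = 0.2200
R3: high=0.50, crowded=0.56; AND[a·b] → w = 0.2800
R4: low=0.87, crowded=0.56; OR[a + b − a·b] → w = 0.9428
Rules with consequent 'weak': {R1, R2, R4} → strengths 0.4872, 0.2200, 0.9428
Aggregate via t-conorm [a + b − a·b]: 0.9771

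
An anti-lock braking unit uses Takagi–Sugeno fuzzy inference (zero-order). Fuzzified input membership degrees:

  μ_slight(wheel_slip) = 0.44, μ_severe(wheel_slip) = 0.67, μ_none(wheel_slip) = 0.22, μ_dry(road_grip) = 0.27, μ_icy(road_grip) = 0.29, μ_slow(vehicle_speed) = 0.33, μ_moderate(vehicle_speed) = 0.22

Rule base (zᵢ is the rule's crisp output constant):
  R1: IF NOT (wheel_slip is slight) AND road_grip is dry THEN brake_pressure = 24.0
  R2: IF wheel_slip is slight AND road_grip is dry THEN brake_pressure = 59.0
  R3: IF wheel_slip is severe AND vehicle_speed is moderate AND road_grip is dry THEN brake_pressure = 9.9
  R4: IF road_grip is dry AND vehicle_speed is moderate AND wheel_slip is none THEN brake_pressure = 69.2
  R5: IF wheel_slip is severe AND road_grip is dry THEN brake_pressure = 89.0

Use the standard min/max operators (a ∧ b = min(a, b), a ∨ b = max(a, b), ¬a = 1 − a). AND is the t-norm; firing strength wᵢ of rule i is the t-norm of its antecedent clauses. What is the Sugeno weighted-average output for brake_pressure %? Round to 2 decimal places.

51.07

R1 (z=24.0): ¬slight=1−0.44=0.56, dry=0.27; AND[min(a, b)] → w = 0.27
R2 (z=59.0): slight=0.44, dry=0.27; AND[min(a, b)] → w = 0.27
R3 (z=9.9): severe=0.67, moderate=0.22, dry=0.27; AND[min(a, b)] → w = 0.22
R4 (z=69.2): dry=0.27, moderate=0.22, none=0.22; AND[min(a, b)] → w = 0.22
R5 (z=89.0): severe=0.67, dry=0.27; AND[min(a, b)] → w = 0.27
Weighted average = (0.27·24.0 + 0.27·59.0 + 0.22·9.9 + 0.22·69.2 + 0.27·89.0) / (0.27 + 0.27 + 0.22 + 0.22 + 0.27)
  = 63.8420 / 1.2500 = 51.07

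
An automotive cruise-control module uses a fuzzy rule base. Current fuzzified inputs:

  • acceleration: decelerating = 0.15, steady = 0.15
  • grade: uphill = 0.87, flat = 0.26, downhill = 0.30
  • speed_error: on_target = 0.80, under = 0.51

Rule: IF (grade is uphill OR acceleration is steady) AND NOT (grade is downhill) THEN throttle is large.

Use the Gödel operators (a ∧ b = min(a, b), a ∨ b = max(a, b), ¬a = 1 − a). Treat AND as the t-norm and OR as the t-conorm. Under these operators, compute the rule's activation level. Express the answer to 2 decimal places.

0.70

firing strength: (uphill=0.87 OR steady=0.15) = 0.87; AND[min(a, b)] with ¬downhill=1−0.30=0.70 → w = 0.70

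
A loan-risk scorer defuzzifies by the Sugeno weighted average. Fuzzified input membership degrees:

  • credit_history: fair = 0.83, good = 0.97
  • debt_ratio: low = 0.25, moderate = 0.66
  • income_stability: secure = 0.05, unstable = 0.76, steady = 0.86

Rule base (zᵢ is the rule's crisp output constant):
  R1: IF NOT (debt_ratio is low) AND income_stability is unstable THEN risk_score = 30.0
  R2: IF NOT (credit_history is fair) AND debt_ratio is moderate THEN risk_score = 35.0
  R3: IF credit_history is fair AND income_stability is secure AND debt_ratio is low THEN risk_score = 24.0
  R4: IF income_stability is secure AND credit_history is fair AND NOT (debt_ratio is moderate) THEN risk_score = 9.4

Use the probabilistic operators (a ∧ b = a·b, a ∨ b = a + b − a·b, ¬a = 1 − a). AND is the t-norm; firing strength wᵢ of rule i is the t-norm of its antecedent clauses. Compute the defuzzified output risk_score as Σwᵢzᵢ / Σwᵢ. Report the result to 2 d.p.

R1 (z=30.0): ¬low=1−0.25=0.75, unstable=0.76; AND[a·b] → w = 0.5700
R2 (z=35.0): ¬fair=1−0.83=0.17, moderate=0.66; AND[a·b] → w = 0.1122
R3 (z=24.0): fair=0.83, secure=0.05, low=0.25; AND[a·b] → w = 0.0104
R4 (z=9.4): secure=0.05, fair=0.83, ¬moderate=1−0.66=0.34; AND[a·b] → w = 0.0141
Weighted average = (0.5700·30.0 + 0.1122·35.0 + 0.0104·24.0 + 0.0141·9.4) / (0.5700 + 0.1122 + 0.0104 + 0.0141)
  = 21.4086 / 0.7067 = 30.29

30.29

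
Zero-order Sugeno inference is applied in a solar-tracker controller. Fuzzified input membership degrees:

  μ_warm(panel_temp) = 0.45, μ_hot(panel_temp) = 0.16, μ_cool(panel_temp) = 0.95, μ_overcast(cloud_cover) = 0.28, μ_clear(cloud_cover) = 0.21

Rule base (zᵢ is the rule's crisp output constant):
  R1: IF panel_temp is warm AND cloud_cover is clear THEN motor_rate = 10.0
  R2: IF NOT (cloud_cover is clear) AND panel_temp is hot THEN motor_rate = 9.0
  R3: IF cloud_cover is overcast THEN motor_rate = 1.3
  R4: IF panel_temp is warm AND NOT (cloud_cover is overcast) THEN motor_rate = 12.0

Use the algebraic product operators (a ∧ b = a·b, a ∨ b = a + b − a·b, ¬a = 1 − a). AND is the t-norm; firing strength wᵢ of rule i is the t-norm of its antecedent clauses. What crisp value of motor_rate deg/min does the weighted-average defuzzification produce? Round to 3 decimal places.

R1 (z=10.0): warm=0.45, clear=0.21; AND[a·b] → w = 0.0945
R2 (z=9.0): ¬clear=1−0.21=0.79, hot=0.16; AND[a·b] → w = 0.1264
R3 (z=1.3): overcast=0.28 → w = 0.2800
R4 (z=12.0): warm=0.45, ¬overcast=1−0.28=0.72; AND[a·b] → w = 0.3240
Weighted average = (0.0945·10.0 + 0.1264·9.0 + 0.2800·1.3 + 0.3240·12.0) / (0.0945 + 0.1264 + 0.2800 + 0.3240)
  = 6.3346 / 0.8249 = 7.679

7.679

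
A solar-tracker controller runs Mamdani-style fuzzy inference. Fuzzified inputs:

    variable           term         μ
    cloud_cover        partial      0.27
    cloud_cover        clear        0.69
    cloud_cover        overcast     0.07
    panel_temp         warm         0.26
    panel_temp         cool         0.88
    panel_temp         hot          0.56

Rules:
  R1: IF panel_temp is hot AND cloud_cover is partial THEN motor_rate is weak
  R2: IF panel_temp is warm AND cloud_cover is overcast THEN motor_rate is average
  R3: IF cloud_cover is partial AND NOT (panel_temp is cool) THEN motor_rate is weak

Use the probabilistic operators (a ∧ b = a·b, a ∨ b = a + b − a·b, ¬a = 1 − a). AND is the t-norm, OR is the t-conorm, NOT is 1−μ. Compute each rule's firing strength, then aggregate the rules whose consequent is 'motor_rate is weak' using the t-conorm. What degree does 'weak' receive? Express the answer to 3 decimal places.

0.179

R1: hot=0.56, partial=0.27; AND[a·b] → w = 0.1512
R2: warm=0.26, overcast=0.07; AND[a·b] → w = 0.0182
R3: partial=0.27, ¬cool=1−0.88=0.12; AND[a·b] → w = 0.0324
Rules with consequent 'weak': {R1, R3} → strengths 0.1512, 0.0324
Aggregate via t-conorm [a + b − a·b]: 0.1787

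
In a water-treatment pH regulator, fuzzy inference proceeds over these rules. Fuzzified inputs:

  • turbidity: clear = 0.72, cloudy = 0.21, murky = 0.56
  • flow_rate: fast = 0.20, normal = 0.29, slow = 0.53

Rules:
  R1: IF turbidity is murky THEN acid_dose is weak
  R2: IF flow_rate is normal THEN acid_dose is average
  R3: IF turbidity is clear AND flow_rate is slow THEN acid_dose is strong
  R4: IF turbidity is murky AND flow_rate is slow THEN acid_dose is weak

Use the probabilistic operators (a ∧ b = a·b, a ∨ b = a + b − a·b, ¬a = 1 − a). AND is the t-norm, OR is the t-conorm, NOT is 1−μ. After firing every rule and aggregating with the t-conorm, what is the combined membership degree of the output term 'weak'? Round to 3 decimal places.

0.691

R1: murky=0.56 → w = 0.5600
R2: normal=0.29 → w = 0.2900
R3: clear=0.72, slow=0.53; AND[a·b] → w = 0.3816
R4: murky=0.56, slow=0.53; AND[a·b] → w = 0.2968
Rules with consequent 'weak': {R1, R4} → strengths 0.5600, 0.2968
Aggregate via t-conorm [a + b − a·b]: 0.6906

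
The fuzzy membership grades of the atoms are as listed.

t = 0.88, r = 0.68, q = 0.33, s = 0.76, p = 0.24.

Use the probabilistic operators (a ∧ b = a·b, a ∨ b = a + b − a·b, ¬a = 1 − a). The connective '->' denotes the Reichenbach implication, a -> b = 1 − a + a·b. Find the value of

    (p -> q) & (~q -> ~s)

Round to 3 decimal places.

0.412

p -> q  [Reichenbach: 1 − a + a·b] with a=0.2400, b=0.3300 → 0.8392
~q = 1 − 0.3300 = 0.6700
~s = 1 − 0.7600 = 0.2400
~q -> ~s  [Reichenbach: 1 − a + a·b] with a=0.6700, b=0.2400 → 0.4908
(p -> q) & (~q -> ~s) = a·b on (0.8392, 0.4908) = 0.4119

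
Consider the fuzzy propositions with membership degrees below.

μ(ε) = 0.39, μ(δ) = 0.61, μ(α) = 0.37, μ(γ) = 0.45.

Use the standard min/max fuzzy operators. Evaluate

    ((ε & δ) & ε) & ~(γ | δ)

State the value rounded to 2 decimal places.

ε & δ = min(a, b) on (0.39, 0.61) = 0.39
(ε & δ) & ε = min(a, b) on (0.39, 0.39) = 0.39
γ | δ = max(a, b) on (0.45, 0.61) = 0.61
~(γ | δ) = 1 − 0.61 = 0.39
((ε & δ) & ε) & ~(γ | δ) = min(a, b) on (0.39, 0.39) = 0.39

0.39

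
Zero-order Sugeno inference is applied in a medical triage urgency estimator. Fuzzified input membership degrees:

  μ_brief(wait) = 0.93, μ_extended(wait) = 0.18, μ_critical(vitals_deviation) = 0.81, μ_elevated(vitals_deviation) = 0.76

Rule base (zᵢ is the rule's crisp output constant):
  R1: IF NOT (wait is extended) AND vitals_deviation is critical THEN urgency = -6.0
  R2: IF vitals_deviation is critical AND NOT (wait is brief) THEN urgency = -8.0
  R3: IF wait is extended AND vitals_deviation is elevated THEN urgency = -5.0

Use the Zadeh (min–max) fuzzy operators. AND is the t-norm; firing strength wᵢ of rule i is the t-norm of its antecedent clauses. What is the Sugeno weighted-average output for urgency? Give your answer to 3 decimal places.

-5.962

R1 (z=-6.0): ¬extended=1−0.18=0.82, critical=0.81; AND[min(a, b)] → w = 0.81
R2 (z=-8.0): critical=0.81, ¬brief=1−0.93=0.07; AND[min(a, b)] → w = 0.07
R3 (z=-5.0): extended=0.18, elevated=0.76; AND[min(a, b)] → w = 0.18
Weighted average = (0.81·-6.0 + 0.07·-8.0 + 0.18·-5.0) / (0.81 + 0.07 + 0.18)
  = -6.3200 / 1.0600 = -5.962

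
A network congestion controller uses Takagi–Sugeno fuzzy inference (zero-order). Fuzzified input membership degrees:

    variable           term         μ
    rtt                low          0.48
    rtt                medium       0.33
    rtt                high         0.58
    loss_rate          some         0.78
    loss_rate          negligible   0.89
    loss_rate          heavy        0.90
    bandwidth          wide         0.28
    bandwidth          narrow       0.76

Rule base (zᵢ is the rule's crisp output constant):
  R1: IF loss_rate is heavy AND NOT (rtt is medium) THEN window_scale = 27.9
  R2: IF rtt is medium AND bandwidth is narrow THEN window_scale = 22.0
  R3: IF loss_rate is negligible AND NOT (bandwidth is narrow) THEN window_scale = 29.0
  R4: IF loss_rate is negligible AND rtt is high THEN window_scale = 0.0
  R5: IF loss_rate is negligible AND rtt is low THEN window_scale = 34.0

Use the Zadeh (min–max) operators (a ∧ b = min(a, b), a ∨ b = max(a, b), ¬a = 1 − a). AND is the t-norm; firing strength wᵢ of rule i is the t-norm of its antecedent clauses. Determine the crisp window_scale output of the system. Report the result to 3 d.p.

21.406

R1 (z=27.9): heavy=0.90, ¬medium=1−0.33=0.67; AND[min(a, b)] → w = 0.67
R2 (z=22.0): medium=0.33, narrow=0.76; AND[min(a, b)] → w = 0.33
R3 (z=29.0): negligible=0.89, ¬narrow=1−0.76=0.24; AND[min(a, b)] → w = 0.24
R4 (z=0.0): negligible=0.89, high=0.58; AND[min(a, b)] → w = 0.58
R5 (z=34.0): negligible=0.89, low=0.48; AND[min(a, b)] → w = 0.48
Weighted average = (0.67·27.9 + 0.33·22.0 + 0.24·29.0 + 0.58·0.0 + 0.48·34.0) / (0.67 + 0.33 + 0.24 + 0.58 + 0.48)
  = 49.2330 / 2.3000 = 21.406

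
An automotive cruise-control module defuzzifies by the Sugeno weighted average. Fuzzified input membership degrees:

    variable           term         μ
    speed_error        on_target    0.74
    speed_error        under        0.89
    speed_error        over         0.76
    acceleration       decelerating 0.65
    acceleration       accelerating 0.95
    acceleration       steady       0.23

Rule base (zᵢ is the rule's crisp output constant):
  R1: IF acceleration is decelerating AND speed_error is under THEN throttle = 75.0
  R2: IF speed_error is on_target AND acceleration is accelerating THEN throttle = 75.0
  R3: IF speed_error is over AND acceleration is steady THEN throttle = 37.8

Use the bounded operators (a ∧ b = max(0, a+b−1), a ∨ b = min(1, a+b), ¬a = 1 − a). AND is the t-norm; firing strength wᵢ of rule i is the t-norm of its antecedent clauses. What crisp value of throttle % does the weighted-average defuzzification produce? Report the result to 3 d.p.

75.000

R1 (z=75.0): decelerating=0.65, under=0.89; AND[max(0, a+b−1)] → w = 0.54
R2 (z=75.0): on_target=0.74, accelerating=0.95; AND[max(0, a+b−1)] → w = 0.69
R3 (z=37.8): over=0.76, steady=0.23; AND[max(0, a+b−1)] → w = 0.00
Weighted average = (0.54·75.0 + 0.69·75.0 + 0.00·37.8) / (0.54 + 0.69 + 0.00)
  = 92.2500 / 1.2300 = 75.000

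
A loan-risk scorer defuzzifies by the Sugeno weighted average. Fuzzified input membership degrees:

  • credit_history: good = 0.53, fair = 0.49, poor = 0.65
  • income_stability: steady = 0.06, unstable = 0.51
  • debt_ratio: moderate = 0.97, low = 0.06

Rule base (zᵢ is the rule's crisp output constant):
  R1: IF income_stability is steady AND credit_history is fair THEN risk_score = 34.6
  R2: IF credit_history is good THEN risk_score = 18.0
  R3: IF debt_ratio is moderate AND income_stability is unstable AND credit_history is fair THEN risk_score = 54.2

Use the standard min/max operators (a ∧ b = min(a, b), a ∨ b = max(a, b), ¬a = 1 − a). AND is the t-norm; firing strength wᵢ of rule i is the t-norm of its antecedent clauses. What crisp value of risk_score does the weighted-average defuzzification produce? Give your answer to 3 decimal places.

35.346

R1 (z=34.6): steady=0.06, fair=0.49; AND[min(a, b)] → w = 0.06
R2 (z=18.0): good=0.53 → w = 0.53
R3 (z=54.2): moderate=0.97, unstable=0.51, fair=0.49; AND[min(a, b)] → w = 0.49
Weighted average = (0.06·34.6 + 0.53·18.0 + 0.49·54.2) / (0.06 + 0.53 + 0.49)
  = 38.1740 / 1.0800 = 35.346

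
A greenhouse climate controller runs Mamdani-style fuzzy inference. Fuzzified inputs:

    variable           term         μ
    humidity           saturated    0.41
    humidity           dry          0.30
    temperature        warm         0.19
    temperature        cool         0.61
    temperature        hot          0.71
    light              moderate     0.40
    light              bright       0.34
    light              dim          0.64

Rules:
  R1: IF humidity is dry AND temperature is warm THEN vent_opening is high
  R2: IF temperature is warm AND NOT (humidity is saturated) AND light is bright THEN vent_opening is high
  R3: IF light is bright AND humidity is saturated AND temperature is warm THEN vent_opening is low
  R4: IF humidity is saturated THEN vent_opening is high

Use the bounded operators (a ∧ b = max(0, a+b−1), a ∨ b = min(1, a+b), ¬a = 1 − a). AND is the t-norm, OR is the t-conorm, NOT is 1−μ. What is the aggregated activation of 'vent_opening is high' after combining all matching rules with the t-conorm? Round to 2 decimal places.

0.41

R1: dry=0.30, warm=0.19; AND[max(0, a+b−1)] → w = 0.00
R2: warm=0.19, ¬saturated=1−0.41=0.59, bright=0.34; AND[max(0, a+b−1)] → w = 0.00
R3: bright=0.34, saturated=0.41, warm=0.19; AND[max(0, a+b−1)] → w = 0.00
R4: saturated=0.41 → w = 0.41
Rules with consequent 'high': {R1, R2, R4} → strengths 0.00, 0.00, 0.41
Aggregate via t-conorm [min(1, a+b)]: 0.41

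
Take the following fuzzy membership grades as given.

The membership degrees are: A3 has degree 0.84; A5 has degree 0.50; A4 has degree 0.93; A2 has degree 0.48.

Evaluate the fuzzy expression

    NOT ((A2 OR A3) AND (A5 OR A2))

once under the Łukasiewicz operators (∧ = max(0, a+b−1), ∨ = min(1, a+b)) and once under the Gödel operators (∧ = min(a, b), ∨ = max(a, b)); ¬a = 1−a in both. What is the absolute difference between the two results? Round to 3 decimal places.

0.480

Under Łukasiewicz:
  A2 OR A3 = min(1, a+b) on (0.48, 0.84) = 1.00
  A5 OR A2 = min(1, a+b) on (0.50, 0.48) = 0.98
  (A2 OR A3) AND (A5 OR A2) = max(0, a+b−1) on (1.00, 0.98) = 0.98
  NOT ((A2 OR A3) AND (A5 OR A2)) = 1 − 0.98 = 0.02
  → value = 0.0200
Under Gödel:
  A2 OR A3 = max(a, b) on (0.48, 0.84) = 0.84
  A5 OR A2 = max(a, b) on (0.50, 0.48) = 0.50
  (A2 OR A3) AND (A5 OR A2) = min(a, b) on (0.84, 0.50) = 0.50
  NOT ((A2 OR A3) AND (A5 OR A2)) = 1 − 0.50 = 0.50
  → value = 0.5000
|0.0200 − 0.5000| = 0.480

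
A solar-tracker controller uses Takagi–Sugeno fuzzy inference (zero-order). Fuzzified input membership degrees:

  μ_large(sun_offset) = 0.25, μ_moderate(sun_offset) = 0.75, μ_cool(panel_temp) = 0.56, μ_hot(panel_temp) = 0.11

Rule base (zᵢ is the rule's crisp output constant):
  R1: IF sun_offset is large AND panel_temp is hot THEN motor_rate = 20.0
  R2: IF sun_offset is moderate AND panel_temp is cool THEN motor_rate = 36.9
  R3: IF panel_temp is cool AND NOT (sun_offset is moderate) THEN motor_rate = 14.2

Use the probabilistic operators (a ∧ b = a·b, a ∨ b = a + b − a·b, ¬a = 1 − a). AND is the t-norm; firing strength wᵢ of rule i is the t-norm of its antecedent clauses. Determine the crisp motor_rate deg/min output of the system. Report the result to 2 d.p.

30.70

R1 (z=20.0): large=0.25, hot=0.11; AND[a·b] → w = 0.0275
R2 (z=36.9): moderate=0.75, cool=0.56; AND[a·b] → w = 0.4200
R3 (z=14.2): cool=0.56, ¬moderate=1−0.75=0.25; AND[a·b] → w = 0.1400
Weighted average = (0.0275·20.0 + 0.4200·36.9 + 0.1400·14.2) / (0.0275 + 0.4200 + 0.1400)
  = 18.0360 / 0.5875 = 30.70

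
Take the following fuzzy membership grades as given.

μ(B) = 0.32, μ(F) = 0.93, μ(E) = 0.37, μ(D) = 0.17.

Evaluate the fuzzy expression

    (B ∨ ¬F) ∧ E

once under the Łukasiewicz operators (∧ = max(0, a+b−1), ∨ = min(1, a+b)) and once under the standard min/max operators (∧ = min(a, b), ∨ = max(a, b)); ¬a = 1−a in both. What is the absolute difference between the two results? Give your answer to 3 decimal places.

Under Łukasiewicz:
  ¬F = 1 − 0.93 = 0.07
  B ∨ ¬F = min(1, a+b) on (0.32, 0.07) = 0.39
  (B ∨ ¬F) ∧ E = max(0, a+b−1) on (0.39, 0.37) = 0.00
  → value = 0.0000
Under standard min/max:
  ¬F = 1 − 0.93 = 0.07
  B ∨ ¬F = max(a, b) on (0.32, 0.07) = 0.32
  (B ∨ ¬F) ∧ E = min(a, b) on (0.32, 0.37) = 0.32
  → value = 0.3200
|0.0000 − 0.3200| = 0.320

0.320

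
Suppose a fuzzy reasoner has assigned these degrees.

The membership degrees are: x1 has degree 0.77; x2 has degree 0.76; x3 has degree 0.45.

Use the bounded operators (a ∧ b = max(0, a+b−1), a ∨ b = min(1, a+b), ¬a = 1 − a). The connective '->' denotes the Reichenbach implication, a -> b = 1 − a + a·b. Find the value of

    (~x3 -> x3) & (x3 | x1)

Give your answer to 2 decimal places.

0.70

~x3 = 1 − 0.45 = 0.55
~x3 -> x3  [Reichenbach: 1 − a + a·b] with a=0.55, b=0.45 → 0.70
x3 | x1 = min(1, a+b) on (0.45, 0.77) = 1.00
(~x3 -> x3) & (x3 | x1) = max(0, a+b−1) on (0.70, 1.00) = 0.70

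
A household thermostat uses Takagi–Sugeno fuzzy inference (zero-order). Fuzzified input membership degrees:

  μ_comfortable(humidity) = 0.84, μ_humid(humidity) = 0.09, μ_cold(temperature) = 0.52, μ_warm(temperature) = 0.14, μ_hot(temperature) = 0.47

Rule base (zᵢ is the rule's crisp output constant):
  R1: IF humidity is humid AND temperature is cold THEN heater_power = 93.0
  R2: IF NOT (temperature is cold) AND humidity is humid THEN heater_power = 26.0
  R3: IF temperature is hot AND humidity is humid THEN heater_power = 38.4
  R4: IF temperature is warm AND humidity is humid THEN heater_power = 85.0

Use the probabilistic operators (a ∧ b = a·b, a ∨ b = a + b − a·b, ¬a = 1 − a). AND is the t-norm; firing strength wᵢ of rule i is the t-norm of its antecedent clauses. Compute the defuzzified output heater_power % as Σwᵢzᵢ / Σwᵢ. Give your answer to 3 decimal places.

56.390

R1 (z=93.0): humid=0.09, cold=0.52; AND[a·b] → w = 0.0468
R2 (z=26.0): ¬cold=1−0.52=0.48, humid=0.09; AND[a·b] → w = 0.0432
R3 (z=38.4): hot=0.47, humid=0.09; AND[a·b] → w = 0.0423
R4 (z=85.0): warm=0.14, humid=0.09; AND[a·b] → w = 0.0126
Weighted average = (0.0468·93.0 + 0.0432·26.0 + 0.0423·38.4 + 0.0126·85.0) / (0.0468 + 0.0432 + 0.0423 + 0.0126)
  = 8.1709 / 0.1449 = 56.390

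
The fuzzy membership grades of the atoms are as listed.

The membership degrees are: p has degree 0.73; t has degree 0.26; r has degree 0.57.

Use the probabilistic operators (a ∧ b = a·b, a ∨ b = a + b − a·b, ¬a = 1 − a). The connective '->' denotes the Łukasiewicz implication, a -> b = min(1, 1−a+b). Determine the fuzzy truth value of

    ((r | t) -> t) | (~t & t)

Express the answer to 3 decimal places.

0.659

r | t = a + b − a·b on (0.5700, 0.2600) = 0.6818
(r | t) -> t  [Łukasiewicz: min(1, 1−a+b)] with a=0.6818, b=0.2600 → 0.5782
~t = 1 − 0.2600 = 0.7400
~t & t = a·b on (0.7400, 0.2600) = 0.1924
((r | t) -> t) | (~t & t) = a + b − a·b on (0.5782, 0.1924) = 0.6594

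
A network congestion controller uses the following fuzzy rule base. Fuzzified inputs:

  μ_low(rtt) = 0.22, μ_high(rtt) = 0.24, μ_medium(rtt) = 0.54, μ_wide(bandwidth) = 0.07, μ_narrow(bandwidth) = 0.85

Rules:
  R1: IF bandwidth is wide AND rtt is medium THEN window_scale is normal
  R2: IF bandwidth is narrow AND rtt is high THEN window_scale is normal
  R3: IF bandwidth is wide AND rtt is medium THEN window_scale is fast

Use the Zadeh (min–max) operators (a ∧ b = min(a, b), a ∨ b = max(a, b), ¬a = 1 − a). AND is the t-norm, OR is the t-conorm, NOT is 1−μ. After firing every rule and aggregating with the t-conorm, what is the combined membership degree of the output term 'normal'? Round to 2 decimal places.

R1: wide=0.07, medium=0.54; AND[min(a, b)] → w = 0.07
R2: narrow=0.85, high=0.24; AND[min(a, b)] → w = 0.24
R3: wide=0.07, medium=0.54; AND[min(a, b)] → w = 0.07
Rules with consequent 'normal': {R1, R2} → strengths 0.07, 0.24
Aggregate via t-conorm [max(a, b)]: 0.24

0.24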